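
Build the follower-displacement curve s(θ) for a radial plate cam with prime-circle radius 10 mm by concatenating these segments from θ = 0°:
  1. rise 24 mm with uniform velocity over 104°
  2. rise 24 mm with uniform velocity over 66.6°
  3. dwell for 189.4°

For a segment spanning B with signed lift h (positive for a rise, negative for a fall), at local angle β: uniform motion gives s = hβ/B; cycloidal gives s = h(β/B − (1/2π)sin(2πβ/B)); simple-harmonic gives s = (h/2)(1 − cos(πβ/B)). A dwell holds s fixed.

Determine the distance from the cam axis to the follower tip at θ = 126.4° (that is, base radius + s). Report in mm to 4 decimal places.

seg 1 [0°–104°] uniform, h=24: full span → s += 24 → s = 24.0000
seg 2 [104°–170.6°] uniform, h=24: θ=126.4° here. β=22.4, B=66.6. 24·22.4/66.6 = 8.0721 → s = 32.0721
radial distance = base radius + s = 10 + 32.0721 = 42.0721

42.0721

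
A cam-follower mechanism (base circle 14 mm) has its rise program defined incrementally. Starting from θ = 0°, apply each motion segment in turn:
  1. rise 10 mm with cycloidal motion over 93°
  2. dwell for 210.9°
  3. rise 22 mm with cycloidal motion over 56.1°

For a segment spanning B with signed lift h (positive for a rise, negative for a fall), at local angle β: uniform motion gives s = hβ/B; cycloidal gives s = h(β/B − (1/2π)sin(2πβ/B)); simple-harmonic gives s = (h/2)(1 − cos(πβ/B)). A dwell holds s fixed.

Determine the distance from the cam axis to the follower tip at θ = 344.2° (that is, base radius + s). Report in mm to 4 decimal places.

seg 1 [0°–93°] cycloidal, h=10: full span → s += 10 → s = 10.0000
seg 2 [93°–303.9°] dwell: s stays 10.0000
seg 3 [303.9°–360°] cycloidal, h=22: θ=344.2° here. β=40.3, B=56.1. 22·(0.7184 − sin(2π·0.7184)/(2π)) = 19.2364 → s = 29.2364
radial distance = base radius + s = 14 + 29.2364 = 43.2364

43.2364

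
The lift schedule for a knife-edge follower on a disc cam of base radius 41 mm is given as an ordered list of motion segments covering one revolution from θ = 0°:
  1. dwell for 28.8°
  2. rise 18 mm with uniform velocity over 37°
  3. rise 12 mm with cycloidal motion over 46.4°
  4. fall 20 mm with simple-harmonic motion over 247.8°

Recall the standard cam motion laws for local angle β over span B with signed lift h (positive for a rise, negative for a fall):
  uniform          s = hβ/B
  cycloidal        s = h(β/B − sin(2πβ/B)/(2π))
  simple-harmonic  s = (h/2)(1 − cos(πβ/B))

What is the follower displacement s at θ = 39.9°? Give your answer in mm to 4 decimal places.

seg 1 [0°–28.8°] dwell: s stays 0.0000
seg 2 [28.8°–65.8°] uniform, h=18: θ=39.9° here. β=11.1, B=37. 18·11.1/37 = 5.4000 → s = 5.4000

5.4000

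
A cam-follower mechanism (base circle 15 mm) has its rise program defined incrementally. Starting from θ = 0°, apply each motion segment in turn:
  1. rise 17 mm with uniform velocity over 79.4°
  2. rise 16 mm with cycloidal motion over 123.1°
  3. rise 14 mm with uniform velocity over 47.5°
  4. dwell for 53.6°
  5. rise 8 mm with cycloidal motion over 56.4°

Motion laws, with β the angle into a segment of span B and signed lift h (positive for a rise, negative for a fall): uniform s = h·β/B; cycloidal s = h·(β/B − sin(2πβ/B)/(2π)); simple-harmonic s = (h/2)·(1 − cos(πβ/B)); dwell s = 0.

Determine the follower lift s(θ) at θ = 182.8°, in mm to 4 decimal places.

seg 1 [0°–79.4°] uniform, h=17: full span → s += 17 → s = 17.0000
seg 2 [79.4°–202.5°] cycloidal, h=16: θ=182.8° here. β=103.4, B=123.1. 16·(0.8400 − sin(2π·0.8400)/(2π)) = 15.5898 → s = 32.5898

32.5898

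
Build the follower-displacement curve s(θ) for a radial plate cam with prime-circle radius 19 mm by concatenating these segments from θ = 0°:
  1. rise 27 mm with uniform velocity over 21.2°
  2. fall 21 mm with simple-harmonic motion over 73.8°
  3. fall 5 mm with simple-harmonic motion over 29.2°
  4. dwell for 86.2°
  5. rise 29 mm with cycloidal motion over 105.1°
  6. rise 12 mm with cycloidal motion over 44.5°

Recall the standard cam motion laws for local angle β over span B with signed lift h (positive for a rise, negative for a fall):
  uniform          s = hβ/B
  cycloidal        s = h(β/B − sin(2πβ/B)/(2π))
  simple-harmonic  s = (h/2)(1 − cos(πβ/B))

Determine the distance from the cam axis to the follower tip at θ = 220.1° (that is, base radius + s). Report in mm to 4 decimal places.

seg 1 [0°–21.2°] uniform, h=27: full span → s += 27 → s = 27.0000
seg 2 [21.2°–95°] simple-harmonic, h=-21: full span → s += -21 → s = 6.0000
seg 3 [95°–124.2°] simple-harmonic, h=-5: full span → s += -5 → s = 1.0000
seg 4 [124.2°–210.4°] dwell: s stays 1.0000
seg 5 [210.4°–315.5°] cycloidal, h=29: θ=220.1° here. β=9.7, B=105.1. 29·(0.0923 − sin(2π·0.0923)/(2π)) = 0.1475 → s = 1.1475
radial distance = base radius + s = 19 + 1.1475 = 20.1475

20.1475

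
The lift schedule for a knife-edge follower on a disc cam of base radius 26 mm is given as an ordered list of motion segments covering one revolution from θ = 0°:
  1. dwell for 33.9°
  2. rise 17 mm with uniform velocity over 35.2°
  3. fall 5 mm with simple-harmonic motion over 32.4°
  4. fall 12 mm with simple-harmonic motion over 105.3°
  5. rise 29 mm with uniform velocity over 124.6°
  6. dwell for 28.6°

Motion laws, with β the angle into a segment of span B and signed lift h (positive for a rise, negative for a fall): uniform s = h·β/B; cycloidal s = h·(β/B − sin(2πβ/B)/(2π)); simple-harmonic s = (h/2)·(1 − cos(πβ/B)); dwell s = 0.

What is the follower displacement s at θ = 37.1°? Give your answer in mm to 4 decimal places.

seg 1 [0°–33.9°] dwell: s stays 0.0000
seg 2 [33.9°–69.1°] uniform, h=17: θ=37.1° here. β=3.2, B=35.2. 17·3.2/35.2 = 1.5455 → s = 1.5455

1.5455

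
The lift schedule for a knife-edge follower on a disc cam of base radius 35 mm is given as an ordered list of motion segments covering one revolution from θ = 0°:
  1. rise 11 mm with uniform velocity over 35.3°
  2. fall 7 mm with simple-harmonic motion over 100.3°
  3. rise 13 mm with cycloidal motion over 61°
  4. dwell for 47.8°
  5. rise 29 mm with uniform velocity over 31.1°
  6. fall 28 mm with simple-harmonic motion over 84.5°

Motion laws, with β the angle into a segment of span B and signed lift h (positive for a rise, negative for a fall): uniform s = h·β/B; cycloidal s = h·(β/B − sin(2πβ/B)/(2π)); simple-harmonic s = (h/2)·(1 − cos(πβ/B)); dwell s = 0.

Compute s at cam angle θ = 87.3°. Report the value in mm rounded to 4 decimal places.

seg 1 [0°–35.3°] uniform, h=11: full span → s += 11 → s = 11.0000
seg 2 [35.3°–135.6°] simple-harmonic, h=-7: θ=87.3° here. β=52, B=100.3. -7/2·(1 − cos(π·0.5184)) = -3.7027 → s = 7.2973

7.2973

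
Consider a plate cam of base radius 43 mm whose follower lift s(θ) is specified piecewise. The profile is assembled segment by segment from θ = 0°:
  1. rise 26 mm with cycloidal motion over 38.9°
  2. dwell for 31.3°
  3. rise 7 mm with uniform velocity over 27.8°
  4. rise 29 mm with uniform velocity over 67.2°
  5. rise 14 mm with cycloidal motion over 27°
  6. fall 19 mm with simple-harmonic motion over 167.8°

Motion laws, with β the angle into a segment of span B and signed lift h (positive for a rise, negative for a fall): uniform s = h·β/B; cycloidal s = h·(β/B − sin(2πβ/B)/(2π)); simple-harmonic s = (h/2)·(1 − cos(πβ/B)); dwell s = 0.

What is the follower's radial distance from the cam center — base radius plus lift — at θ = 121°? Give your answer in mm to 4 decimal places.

seg 1 [0°–38.9°] cycloidal, h=26: full span → s += 26 → s = 26.0000
seg 2 [38.9°–70.2°] dwell: s stays 26.0000
seg 3 [70.2°–98°] uniform, h=7: full span → s += 7 → s = 33.0000
seg 4 [98°–165.2°] uniform, h=29: θ=121° here. β=23, B=67.2. 29·23/67.2 = 9.9256 → s = 42.9256
radial distance = base radius + s = 43 + 42.9256 = 85.9256

85.9256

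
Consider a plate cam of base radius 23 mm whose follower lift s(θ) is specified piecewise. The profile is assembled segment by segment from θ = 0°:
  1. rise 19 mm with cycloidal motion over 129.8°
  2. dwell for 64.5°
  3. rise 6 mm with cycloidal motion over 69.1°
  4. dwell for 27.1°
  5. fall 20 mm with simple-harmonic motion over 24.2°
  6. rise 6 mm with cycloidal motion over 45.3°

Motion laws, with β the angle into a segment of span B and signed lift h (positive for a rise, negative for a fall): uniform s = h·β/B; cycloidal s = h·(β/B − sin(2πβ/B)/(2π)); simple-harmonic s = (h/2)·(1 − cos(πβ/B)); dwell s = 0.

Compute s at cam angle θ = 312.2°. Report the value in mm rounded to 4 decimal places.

seg 1 [0°–129.8°] cycloidal, h=19: full span → s += 19 → s = 19.0000
seg 2 [129.8°–194.3°] dwell: s stays 19.0000
seg 3 [194.3°–263.4°] cycloidal, h=6: full span → s += 6 → s = 25.0000
seg 4 [263.4°–290.5°] dwell: s stays 25.0000
seg 5 [290.5°–314.7°] simple-harmonic, h=-20: θ=312.2° here. β=21.7, B=24.2. -20/2·(1 − cos(π·0.8967)) = -19.4780 → s = 5.5220

5.5220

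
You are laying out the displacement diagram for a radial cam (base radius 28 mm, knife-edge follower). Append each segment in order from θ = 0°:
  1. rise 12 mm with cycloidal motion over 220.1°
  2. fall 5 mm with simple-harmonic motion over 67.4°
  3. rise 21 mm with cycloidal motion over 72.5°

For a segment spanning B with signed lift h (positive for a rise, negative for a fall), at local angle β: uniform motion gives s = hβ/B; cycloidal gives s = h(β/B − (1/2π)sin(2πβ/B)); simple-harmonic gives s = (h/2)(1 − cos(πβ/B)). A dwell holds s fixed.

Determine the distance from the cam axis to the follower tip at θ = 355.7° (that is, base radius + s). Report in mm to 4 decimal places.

seg 1 [0°–220.1°] cycloidal, h=12: full span → s += 12 → s = 12.0000
seg 2 [220.1°–287.5°] simple-harmonic, h=-5: full span → s += -5 → s = 7.0000
seg 3 [287.5°–360°] cycloidal, h=21: θ=355.7° here. β=68.2, B=72.5. 21·(0.9407 − sin(2π·0.9407)/(2π)) = 20.9714 → s = 27.9714
radial distance = base radius + s = 28 + 27.9714 = 55.9714

55.9714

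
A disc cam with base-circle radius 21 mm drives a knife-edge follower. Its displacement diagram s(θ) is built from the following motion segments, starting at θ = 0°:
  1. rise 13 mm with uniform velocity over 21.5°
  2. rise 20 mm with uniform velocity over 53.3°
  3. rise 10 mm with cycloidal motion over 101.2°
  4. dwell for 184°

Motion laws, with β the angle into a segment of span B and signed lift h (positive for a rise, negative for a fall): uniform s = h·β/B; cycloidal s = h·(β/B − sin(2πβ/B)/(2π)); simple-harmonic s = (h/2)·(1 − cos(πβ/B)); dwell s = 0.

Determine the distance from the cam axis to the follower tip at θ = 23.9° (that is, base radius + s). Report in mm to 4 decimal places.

seg 1 [0°–21.5°] uniform, h=13: full span → s += 13 → s = 13.0000
seg 2 [21.5°–74.8°] uniform, h=20: θ=23.9° here. β=2.4, B=53.3. 20·2.4/53.3 = 0.9006 → s = 13.9006
radial distance = base radius + s = 21 + 13.9006 = 34.9006

34.9006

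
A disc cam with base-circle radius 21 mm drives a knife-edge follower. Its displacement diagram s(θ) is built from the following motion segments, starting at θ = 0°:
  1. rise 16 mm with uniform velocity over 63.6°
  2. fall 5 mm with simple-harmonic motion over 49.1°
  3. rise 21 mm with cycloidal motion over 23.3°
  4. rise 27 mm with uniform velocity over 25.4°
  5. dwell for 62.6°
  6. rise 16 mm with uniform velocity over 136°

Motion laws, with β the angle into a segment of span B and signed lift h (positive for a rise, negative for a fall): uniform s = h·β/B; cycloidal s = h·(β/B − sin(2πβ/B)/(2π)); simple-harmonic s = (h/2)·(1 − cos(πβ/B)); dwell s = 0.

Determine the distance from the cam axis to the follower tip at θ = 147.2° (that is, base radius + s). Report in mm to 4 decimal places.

seg 1 [0°–63.6°] uniform, h=16: full span → s += 16 → s = 16.0000
seg 2 [63.6°–112.7°] simple-harmonic, h=-5: full span → s += -5 → s = 11.0000
seg 3 [112.7°–136°] cycloidal, h=21: full span → s += 21 → s = 32.0000
seg 4 [136°–161.4°] uniform, h=27: θ=147.2° here. β=11.2, B=25.4. 27·11.2/25.4 = 11.9055 → s = 43.9055
radial distance = base radius + s = 21 + 43.9055 = 64.9055

64.9055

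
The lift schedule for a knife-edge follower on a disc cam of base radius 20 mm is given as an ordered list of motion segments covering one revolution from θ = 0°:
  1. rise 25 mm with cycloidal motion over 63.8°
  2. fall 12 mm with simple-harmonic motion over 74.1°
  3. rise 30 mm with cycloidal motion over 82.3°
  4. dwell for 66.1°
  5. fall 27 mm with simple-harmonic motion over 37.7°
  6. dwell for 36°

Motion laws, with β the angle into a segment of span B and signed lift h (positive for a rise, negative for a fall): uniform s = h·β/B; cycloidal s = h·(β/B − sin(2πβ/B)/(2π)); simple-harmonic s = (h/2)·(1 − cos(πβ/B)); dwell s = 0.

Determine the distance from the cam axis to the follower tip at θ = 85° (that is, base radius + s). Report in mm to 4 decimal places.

seg 1 [0°–63.8°] cycloidal, h=25: full span → s += 25 → s = 25.0000
seg 2 [63.8°–137.9°] simple-harmonic, h=-12: θ=85° here. β=21.2, B=74.1. -12/2·(1 − cos(π·0.2861)) = -2.2647 → s = 22.7353
radial distance = base radius + s = 20 + 22.7353 = 42.7353

42.7353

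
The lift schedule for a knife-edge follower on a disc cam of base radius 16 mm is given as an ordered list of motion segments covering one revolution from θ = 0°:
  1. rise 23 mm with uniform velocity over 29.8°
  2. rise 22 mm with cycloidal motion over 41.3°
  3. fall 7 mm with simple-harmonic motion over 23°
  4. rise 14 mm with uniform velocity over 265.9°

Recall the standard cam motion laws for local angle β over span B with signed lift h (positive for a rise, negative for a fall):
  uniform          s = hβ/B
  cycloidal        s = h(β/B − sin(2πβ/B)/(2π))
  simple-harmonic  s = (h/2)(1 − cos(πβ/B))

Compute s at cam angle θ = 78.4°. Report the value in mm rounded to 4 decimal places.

seg 1 [0°–29.8°] uniform, h=23: full span → s += 23 → s = 23.0000
seg 2 [29.8°–71.1°] cycloidal, h=22: full span → s += 22 → s = 45.0000
seg 3 [71.1°–94.1°] simple-harmonic, h=-7: θ=78.4° here. β=7.3, B=23. -7/2·(1 − cos(π·0.3174)) = -1.6005 → s = 43.3995

43.3995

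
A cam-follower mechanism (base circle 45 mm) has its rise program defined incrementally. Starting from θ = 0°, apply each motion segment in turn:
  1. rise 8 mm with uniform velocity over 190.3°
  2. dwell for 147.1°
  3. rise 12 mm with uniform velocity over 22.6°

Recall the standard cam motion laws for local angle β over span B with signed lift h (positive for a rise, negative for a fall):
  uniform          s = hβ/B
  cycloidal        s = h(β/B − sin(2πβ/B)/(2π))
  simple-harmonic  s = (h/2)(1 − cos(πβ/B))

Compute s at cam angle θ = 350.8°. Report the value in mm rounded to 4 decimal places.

seg 1 [0°–190.3°] uniform, h=8: full span → s += 8 → s = 8.0000
seg 2 [190.3°–337.4°] dwell: s stays 8.0000
seg 3 [337.4°–360°] uniform, h=12: θ=350.8° here. β=13.4, B=22.6. 12·13.4/22.6 = 7.1150 → s = 15.1150

15.1150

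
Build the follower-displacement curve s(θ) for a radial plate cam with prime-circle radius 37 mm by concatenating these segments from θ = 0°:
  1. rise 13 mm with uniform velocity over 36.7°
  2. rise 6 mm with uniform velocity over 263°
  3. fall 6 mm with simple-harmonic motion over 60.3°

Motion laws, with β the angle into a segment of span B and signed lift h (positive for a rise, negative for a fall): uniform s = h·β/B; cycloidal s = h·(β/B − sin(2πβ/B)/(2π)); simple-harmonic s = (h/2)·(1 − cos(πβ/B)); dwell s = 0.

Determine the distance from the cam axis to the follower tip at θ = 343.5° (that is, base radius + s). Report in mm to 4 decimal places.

seg 1 [0°–36.7°] uniform, h=13: full span → s += 13 → s = 13.0000
seg 2 [36.7°–299.7°] uniform, h=6: full span → s += 6 → s = 19.0000
seg 3 [299.7°–360°] simple-harmonic, h=-6: θ=343.5° here. β=43.8, B=60.3. -6/2·(1 − cos(π·0.7264)) = -4.9581 → s = 14.0419
radial distance = base radius + s = 37 + 14.0419 = 51.0419

51.0419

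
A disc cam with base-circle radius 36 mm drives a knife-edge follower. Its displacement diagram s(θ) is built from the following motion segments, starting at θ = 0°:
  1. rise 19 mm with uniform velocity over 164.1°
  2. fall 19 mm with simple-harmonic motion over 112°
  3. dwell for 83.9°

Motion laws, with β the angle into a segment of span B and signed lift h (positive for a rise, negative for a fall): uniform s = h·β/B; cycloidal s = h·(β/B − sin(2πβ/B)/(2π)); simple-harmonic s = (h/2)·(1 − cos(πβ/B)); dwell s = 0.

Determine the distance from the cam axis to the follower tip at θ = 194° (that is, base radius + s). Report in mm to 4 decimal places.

seg 1 [0°–164.1°] uniform, h=19: full span → s += 19 → s = 19.0000
seg 2 [164.1°–276.1°] simple-harmonic, h=-19: θ=194° here. β=29.9, B=112. -19/2·(1 − cos(π·0.2670)) = -3.1499 → s = 15.8501
radial distance = base radius + s = 36 + 15.8501 = 51.8501

51.8501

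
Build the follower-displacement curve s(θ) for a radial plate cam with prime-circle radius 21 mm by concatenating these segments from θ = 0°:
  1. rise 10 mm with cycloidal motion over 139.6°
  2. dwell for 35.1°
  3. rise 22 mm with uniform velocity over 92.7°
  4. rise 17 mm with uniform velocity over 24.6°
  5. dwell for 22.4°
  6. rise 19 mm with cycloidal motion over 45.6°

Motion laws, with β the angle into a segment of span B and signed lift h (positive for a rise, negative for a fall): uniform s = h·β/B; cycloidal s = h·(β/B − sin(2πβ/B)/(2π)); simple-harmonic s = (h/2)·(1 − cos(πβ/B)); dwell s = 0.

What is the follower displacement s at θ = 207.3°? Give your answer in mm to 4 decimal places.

seg 1 [0°–139.6°] cycloidal, h=10: full span → s += 10 → s = 10.0000
seg 2 [139.6°–174.7°] dwell: s stays 10.0000
seg 3 [174.7°–267.4°] uniform, h=22: θ=207.3° here. β=32.6, B=92.7. 22·32.6/92.7 = 7.7368 → s = 17.7368

17.7368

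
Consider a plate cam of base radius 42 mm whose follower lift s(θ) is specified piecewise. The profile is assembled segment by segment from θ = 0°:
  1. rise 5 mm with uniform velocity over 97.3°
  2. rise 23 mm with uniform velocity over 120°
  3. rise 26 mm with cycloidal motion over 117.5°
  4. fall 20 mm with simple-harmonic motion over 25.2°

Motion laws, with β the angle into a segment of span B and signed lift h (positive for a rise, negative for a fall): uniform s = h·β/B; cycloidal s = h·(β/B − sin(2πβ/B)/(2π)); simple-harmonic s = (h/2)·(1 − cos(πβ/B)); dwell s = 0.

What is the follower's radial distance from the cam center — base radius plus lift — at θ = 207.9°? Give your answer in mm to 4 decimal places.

seg 1 [0°–97.3°] uniform, h=5: full span → s += 5 → s = 5.0000
seg 2 [97.3°–217.3°] uniform, h=23: θ=207.9° here. β=110.6, B=120. 23·110.6/120 = 21.1983 → s = 26.1983
radial distance = base radius + s = 42 + 26.1983 = 68.1983

68.1983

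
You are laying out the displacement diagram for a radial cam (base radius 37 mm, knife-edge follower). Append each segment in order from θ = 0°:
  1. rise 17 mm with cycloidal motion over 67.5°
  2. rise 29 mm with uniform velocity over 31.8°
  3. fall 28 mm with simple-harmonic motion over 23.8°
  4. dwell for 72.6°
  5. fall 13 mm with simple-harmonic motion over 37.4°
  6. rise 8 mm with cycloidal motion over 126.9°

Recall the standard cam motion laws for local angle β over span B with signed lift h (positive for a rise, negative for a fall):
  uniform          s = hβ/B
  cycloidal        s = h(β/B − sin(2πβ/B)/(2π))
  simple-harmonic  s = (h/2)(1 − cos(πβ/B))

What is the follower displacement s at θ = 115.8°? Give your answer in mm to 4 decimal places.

seg 1 [0°–67.5°] cycloidal, h=17: full span → s += 17 → s = 17.0000
seg 2 [67.5°–99.3°] uniform, h=29: full span → s += 29 → s = 46.0000
seg 3 [99.3°–123.1°] simple-harmonic, h=-28: θ=115.8° here. β=16.5, B=23.8. -28/2·(1 − cos(π·0.6933)) = -21.9880 → s = 24.0120

24.0120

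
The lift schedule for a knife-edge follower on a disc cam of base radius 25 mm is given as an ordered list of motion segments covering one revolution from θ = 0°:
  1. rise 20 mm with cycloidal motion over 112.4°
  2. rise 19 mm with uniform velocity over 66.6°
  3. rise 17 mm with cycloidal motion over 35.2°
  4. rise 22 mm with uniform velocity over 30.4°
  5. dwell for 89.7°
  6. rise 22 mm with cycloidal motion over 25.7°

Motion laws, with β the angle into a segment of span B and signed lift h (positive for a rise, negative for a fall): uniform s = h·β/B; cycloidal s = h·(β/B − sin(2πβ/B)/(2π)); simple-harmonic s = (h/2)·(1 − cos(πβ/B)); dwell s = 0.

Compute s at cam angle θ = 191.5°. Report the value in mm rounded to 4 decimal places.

seg 1 [0°–112.4°] cycloidal, h=20: full span → s += 20 → s = 20.0000
seg 2 [112.4°–179°] uniform, h=19: full span → s += 19 → s = 39.0000
seg 3 [179°–214.2°] cycloidal, h=17: θ=191.5° here. β=12.5, B=35.2. 17·(0.3551 − sin(2π·0.3551)/(2π)) = 3.9002 → s = 42.9002

42.9002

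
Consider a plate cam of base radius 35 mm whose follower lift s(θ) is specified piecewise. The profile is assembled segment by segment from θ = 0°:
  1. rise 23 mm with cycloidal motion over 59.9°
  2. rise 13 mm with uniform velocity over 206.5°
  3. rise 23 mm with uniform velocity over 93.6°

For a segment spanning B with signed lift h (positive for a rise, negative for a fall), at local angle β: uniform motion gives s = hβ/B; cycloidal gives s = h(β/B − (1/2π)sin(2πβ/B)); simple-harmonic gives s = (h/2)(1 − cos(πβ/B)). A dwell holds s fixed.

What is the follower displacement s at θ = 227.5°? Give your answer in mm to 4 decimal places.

seg 1 [0°–59.9°] cycloidal, h=23: full span → s += 23 → s = 23.0000
seg 2 [59.9°–266.4°] uniform, h=13: θ=227.5° here. β=167.6, B=206.5. 13·167.6/206.5 = 10.5511 → s = 33.5511

33.5511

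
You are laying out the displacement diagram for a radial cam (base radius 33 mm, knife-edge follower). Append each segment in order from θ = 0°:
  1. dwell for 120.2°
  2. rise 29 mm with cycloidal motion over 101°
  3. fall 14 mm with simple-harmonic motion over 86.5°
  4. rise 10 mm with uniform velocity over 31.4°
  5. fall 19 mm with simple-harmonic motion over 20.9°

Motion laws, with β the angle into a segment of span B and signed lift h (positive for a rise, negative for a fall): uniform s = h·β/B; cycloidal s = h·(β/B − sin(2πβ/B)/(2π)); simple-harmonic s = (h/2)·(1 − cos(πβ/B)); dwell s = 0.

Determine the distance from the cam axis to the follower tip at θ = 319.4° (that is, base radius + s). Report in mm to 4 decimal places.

seg 1 [0°–120.2°] dwell: s stays 0.0000
seg 2 [120.2°–221.2°] cycloidal, h=29: full span → s += 29 → s = 29.0000
seg 3 [221.2°–307.7°] simple-harmonic, h=-14: full span → s += -14 → s = 15.0000
seg 4 [307.7°–339.1°] uniform, h=10: θ=319.4° here. β=11.7, B=31.4. 10·11.7/31.4 = 3.7261 → s = 18.7261
radial distance = base radius + s = 33 + 18.7261 = 51.7261

51.7261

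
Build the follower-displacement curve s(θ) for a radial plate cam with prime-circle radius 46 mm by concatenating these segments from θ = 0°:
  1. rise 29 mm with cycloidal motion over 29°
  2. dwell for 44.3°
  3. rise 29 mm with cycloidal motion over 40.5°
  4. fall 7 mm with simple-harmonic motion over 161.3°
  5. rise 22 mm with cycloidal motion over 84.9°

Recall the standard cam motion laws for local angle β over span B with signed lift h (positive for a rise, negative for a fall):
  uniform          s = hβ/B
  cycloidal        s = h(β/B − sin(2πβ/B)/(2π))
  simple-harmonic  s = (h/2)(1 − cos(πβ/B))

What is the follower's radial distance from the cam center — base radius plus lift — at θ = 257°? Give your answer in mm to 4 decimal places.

seg 1 [0°–29°] cycloidal, h=29: full span → s += 29 → s = 29.0000
seg 2 [29°–73.3°] dwell: s stays 29.0000
seg 3 [73.3°–113.8°] cycloidal, h=29: full span → s += 29 → s = 58.0000
seg 4 [113.8°–275.1°] simple-harmonic, h=-7: θ=257° here. β=143.2, B=161.3. -7/2·(1 − cos(π·0.8878)) = -6.7848 → s = 51.2152
radial distance = base radius + s = 46 + 51.2152 = 97.2152

97.2152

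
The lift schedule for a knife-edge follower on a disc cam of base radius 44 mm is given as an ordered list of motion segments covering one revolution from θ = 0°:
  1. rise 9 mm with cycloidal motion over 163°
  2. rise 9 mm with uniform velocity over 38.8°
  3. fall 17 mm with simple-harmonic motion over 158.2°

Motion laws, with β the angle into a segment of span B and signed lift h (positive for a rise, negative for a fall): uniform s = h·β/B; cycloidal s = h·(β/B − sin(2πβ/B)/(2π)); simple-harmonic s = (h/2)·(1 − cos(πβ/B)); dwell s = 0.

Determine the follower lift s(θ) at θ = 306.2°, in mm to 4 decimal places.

seg 1 [0°–163°] cycloidal, h=9: full span → s += 9 → s = 9.0000
seg 2 [163°–201.8°] uniform, h=9: full span → s += 9 → s = 18.0000
seg 3 [201.8°–360°] simple-harmonic, h=-17: θ=306.2° here. β=104.4, B=158.2. -17/2·(1 − cos(π·0.6599)) = -12.5931 → s = 5.4069

5.4069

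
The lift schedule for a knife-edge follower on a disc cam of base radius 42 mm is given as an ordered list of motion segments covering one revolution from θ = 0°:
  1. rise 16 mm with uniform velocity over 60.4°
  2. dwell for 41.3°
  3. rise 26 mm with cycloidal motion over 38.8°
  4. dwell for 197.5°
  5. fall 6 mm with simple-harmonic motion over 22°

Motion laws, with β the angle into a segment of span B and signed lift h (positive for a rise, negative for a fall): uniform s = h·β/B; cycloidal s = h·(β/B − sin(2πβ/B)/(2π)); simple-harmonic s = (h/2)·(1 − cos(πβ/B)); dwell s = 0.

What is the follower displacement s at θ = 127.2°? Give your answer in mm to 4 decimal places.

seg 1 [0°–60.4°] uniform, h=16: full span → s += 16 → s = 16.0000
seg 2 [60.4°–101.7°] dwell: s stays 16.0000
seg 3 [101.7°–140.5°] cycloidal, h=26: θ=127.2° here. β=25.5, B=38.8. 26·(0.6572 − sin(2π·0.6572)/(2π)) = 20.5422 → s = 36.5422

36.5422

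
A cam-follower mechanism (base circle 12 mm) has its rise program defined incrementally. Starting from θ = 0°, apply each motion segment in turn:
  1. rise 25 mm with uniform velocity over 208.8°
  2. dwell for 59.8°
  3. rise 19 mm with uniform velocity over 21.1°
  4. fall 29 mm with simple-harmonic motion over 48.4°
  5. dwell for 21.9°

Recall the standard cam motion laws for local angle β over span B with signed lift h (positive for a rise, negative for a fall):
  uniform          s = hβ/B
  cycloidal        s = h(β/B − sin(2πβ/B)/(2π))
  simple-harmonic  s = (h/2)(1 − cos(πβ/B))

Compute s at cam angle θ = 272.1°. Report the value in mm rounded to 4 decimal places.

seg 1 [0°–208.8°] uniform, h=25: full span → s += 25 → s = 25.0000
seg 2 [208.8°–268.6°] dwell: s stays 25.0000
seg 3 [268.6°–289.7°] uniform, h=19: θ=272.1° here. β=3.5, B=21.1. 19·3.5/21.1 = 3.1517 → s = 28.1517

28.1517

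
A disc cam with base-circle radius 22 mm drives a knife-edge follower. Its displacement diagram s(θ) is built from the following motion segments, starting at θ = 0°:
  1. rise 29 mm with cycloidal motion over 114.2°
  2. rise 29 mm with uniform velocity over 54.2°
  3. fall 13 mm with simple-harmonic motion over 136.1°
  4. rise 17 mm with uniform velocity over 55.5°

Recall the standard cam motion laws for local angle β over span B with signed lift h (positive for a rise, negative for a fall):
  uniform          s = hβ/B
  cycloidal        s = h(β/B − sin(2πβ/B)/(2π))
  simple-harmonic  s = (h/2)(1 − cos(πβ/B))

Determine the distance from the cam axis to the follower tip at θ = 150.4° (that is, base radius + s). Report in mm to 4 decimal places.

seg 1 [0°–114.2°] cycloidal, h=29: full span → s += 29 → s = 29.0000
seg 2 [114.2°–168.4°] uniform, h=29: θ=150.4° here. β=36.2, B=54.2. 29·36.2/54.2 = 19.3690 → s = 48.3690
radial distance = base radius + s = 22 + 48.3690 = 70.3690

70.3690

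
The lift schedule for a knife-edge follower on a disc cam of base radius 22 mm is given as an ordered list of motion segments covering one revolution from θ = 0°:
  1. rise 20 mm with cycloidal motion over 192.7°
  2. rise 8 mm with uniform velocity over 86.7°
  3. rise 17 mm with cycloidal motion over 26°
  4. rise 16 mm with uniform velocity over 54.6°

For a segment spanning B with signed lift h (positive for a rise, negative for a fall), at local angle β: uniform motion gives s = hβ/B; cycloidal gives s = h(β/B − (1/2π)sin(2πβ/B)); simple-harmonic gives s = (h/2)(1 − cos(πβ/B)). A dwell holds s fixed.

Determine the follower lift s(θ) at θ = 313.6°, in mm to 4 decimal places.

seg 1 [0°–192.7°] cycloidal, h=20: full span → s += 20 → s = 20.0000
seg 2 [192.7°–279.4°] uniform, h=8: full span → s += 8 → s = 28.0000
seg 3 [279.4°–305.4°] cycloidal, h=17: full span → s += 17 → s = 45.0000
seg 4 [305.4°–360°] uniform, h=16: θ=313.6° here. β=8.2, B=54.6. 16·8.2/54.6 = 2.4029 → s = 47.4029

47.4029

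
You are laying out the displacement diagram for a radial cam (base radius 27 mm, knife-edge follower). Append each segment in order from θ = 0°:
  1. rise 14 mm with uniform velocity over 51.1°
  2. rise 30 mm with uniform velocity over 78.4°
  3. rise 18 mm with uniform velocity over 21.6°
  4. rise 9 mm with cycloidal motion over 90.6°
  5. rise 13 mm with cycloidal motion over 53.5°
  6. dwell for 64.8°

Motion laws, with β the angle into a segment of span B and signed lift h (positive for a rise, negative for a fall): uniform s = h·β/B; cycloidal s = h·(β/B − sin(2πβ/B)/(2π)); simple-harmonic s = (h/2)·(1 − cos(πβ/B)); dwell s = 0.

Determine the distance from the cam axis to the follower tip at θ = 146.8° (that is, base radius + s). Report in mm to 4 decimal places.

seg 1 [0°–51.1°] uniform, h=14: full span → s += 14 → s = 14.0000
seg 2 [51.1°–129.5°] uniform, h=30: full span → s += 30 → s = 44.0000
seg 3 [129.5°–151.1°] uniform, h=18: θ=146.8° here. β=17.3, B=21.6. 18·17.3/21.6 = 14.4167 → s = 58.4167
radial distance = base radius + s = 27 + 58.4167 = 85.4167

85.4167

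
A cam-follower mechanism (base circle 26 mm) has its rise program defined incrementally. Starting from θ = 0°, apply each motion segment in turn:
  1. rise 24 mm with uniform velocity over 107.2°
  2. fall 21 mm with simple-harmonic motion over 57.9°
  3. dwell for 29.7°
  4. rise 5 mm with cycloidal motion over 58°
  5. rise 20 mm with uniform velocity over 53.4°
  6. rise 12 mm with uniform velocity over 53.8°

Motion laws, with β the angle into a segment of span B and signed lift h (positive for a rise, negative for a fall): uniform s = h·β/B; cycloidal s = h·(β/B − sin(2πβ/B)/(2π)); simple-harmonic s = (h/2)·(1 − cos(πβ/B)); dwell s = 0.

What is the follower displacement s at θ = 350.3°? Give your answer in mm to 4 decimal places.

seg 1 [0°–107.2°] uniform, h=24: full span → s += 24 → s = 24.0000
seg 2 [107.2°–165.1°] simple-harmonic, h=-21: full span → s += -21 → s = 3.0000
seg 3 [165.1°–194.8°] dwell: s stays 3.0000
seg 4 [194.8°–252.8°] cycloidal, h=5: full span → s += 5 → s = 8.0000
seg 5 [252.8°–306.2°] uniform, h=20: full span → s += 20 → s = 28.0000
seg 6 [306.2°–360°] uniform, h=12: θ=350.3° here. β=44.1, B=53.8. 12·44.1/53.8 = 9.8364 → s = 37.8364

37.8364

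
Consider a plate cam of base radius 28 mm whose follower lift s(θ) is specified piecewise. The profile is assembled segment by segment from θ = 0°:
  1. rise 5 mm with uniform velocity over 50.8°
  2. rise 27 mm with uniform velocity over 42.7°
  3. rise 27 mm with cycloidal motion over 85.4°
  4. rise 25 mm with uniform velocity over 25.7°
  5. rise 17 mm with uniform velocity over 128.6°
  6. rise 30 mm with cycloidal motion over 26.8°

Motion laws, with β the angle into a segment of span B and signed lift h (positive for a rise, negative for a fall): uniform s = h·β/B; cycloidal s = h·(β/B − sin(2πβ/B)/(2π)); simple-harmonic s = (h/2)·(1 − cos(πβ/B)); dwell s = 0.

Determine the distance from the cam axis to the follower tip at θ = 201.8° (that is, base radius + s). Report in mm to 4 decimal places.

seg 1 [0°–50.8°] uniform, h=5: full span → s += 5 → s = 5.0000
seg 2 [50.8°–93.5°] uniform, h=27: full span → s += 27 → s = 32.0000
seg 3 [93.5°–178.9°] cycloidal, h=27: full span → s += 27 → s = 59.0000
seg 4 [178.9°–204.6°] uniform, h=25: θ=201.8° here. β=22.9, B=25.7. 25·22.9/25.7 = 22.2763 → s = 81.2763
radial distance = base radius + s = 28 + 81.2763 = 109.2763

109.2763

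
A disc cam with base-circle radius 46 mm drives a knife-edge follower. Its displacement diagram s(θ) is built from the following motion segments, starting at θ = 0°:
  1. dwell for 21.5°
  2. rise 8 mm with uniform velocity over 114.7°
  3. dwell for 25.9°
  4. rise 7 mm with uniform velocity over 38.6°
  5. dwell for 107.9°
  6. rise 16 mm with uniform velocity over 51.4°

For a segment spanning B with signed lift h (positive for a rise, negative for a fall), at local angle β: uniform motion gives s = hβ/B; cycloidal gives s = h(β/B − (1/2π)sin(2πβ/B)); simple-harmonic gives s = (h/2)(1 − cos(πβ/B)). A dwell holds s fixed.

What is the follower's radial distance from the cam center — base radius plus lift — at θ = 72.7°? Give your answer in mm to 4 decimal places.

seg 1 [0°–21.5°] dwell: s stays 0.0000
seg 2 [21.5°–136.2°] uniform, h=8: θ=72.7° here. β=51.2, B=114.7. 8·51.2/114.7 = 3.5711 → s = 3.5711
radial distance = base radius + s = 46 + 3.5711 = 49.5711

49.5711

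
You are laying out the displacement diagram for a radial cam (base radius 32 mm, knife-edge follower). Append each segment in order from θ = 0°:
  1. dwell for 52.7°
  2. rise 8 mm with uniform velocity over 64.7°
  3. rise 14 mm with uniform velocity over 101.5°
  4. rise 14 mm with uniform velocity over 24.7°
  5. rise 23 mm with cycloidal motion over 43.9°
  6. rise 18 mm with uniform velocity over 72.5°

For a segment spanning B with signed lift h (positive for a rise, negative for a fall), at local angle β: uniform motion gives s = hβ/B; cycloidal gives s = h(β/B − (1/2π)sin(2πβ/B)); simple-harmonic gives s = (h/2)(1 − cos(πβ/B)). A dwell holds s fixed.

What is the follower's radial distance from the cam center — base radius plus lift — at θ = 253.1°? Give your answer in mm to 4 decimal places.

seg 1 [0°–52.7°] dwell: s stays 0.0000
seg 2 [52.7°–117.4°] uniform, h=8: full span → s += 8 → s = 8.0000
seg 3 [117.4°–218.9°] uniform, h=14: full span → s += 14 → s = 22.0000
seg 4 [218.9°–243.6°] uniform, h=14: full span → s += 14 → s = 36.0000
seg 5 [243.6°–287.5°] cycloidal, h=23: θ=253.1° here. β=9.5, B=43.9. 23·(0.2164 − sin(2π·0.2164)/(2π)) = 1.3979 → s = 37.3979
radial distance = base radius + s = 32 + 37.3979 = 69.3979

69.3979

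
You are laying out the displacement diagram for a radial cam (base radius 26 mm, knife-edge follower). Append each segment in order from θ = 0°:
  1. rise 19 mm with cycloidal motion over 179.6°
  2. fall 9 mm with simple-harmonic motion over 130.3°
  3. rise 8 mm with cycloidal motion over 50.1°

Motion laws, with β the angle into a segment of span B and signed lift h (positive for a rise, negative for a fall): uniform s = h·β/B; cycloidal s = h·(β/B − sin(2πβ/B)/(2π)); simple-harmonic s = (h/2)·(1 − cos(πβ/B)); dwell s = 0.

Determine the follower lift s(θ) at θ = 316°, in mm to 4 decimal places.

seg 1 [0°–179.6°] cycloidal, h=19: full span → s += 19 → s = 19.0000
seg 2 [179.6°–309.9°] simple-harmonic, h=-9: full span → s += -9 → s = 10.0000
seg 3 [309.9°–360°] cycloidal, h=8: θ=316° here. β=6.1, B=50.1. 8·(0.1218 − sin(2π·0.1218)/(2π)) = 0.0923 → s = 10.0923

10.0923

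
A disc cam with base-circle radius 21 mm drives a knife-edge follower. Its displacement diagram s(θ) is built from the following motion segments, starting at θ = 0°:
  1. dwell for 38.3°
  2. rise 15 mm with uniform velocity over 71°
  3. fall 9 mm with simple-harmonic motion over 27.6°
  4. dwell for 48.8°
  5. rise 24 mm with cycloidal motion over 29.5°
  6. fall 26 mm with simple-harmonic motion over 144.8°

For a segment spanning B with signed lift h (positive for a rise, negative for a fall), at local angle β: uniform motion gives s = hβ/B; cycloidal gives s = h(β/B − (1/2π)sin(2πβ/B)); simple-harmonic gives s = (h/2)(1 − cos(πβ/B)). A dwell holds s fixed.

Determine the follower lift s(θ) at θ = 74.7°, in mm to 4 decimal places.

seg 1 [0°–38.3°] dwell: s stays 0.0000
seg 2 [38.3°–109.3°] uniform, h=15: θ=74.7° here. β=36.4, B=71. 15·36.4/71 = 7.6901 → s = 7.6901

7.6901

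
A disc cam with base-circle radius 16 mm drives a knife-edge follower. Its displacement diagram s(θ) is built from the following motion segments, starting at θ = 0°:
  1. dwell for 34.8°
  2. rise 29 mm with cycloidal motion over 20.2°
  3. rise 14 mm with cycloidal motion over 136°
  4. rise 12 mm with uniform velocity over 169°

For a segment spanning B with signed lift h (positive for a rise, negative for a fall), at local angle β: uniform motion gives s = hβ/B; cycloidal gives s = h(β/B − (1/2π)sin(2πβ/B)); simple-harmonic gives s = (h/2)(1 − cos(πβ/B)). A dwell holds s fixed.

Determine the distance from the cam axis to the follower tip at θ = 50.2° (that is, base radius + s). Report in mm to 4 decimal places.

seg 1 [0°–34.8°] dwell: s stays 0.0000
seg 2 [34.8°–55°] cycloidal, h=29: θ=50.2° here. β=15.4, B=20.2. 29·(0.7624 − sin(2π·0.7624)/(2π)) = 26.7105 → s = 26.7105
radial distance = base radius + s = 16 + 26.7105 = 42.7105

42.7105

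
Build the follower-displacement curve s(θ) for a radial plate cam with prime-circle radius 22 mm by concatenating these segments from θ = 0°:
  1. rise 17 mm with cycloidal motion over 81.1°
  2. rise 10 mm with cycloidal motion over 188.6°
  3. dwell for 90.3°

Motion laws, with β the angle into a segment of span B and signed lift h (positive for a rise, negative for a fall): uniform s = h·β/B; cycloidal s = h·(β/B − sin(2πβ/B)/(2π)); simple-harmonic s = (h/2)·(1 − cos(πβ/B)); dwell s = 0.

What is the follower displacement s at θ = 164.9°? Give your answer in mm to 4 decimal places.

seg 1 [0°–81.1°] cycloidal, h=17: full span → s += 17 → s = 17.0000
seg 2 [81.1°–269.7°] cycloidal, h=10: θ=164.9° here. β=83.8, B=188.6. 10·(0.4443 − sin(2π·0.4443)/(2π)) = 3.8978 → s = 20.8978

20.8978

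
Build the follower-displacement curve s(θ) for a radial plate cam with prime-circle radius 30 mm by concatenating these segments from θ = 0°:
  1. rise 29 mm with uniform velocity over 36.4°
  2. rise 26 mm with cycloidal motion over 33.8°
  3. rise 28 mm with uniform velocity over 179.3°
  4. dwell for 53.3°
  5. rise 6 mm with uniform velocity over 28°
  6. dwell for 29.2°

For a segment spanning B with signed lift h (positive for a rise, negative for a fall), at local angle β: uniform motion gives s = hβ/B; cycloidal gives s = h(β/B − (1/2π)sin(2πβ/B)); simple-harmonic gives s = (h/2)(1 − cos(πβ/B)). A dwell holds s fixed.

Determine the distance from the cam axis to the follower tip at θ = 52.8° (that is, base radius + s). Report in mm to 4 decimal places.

seg 1 [0°–36.4°] uniform, h=29: full span → s += 29 → s = 29.0000
seg 2 [36.4°–70.2°] cycloidal, h=26: θ=52.8° here. β=16.4, B=33.8. 26·(0.4852 − sin(2π·0.4852)/(2π)) = 12.2313 → s = 41.2313
radial distance = base radius + s = 30 + 41.2313 = 71.2313

71.2313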